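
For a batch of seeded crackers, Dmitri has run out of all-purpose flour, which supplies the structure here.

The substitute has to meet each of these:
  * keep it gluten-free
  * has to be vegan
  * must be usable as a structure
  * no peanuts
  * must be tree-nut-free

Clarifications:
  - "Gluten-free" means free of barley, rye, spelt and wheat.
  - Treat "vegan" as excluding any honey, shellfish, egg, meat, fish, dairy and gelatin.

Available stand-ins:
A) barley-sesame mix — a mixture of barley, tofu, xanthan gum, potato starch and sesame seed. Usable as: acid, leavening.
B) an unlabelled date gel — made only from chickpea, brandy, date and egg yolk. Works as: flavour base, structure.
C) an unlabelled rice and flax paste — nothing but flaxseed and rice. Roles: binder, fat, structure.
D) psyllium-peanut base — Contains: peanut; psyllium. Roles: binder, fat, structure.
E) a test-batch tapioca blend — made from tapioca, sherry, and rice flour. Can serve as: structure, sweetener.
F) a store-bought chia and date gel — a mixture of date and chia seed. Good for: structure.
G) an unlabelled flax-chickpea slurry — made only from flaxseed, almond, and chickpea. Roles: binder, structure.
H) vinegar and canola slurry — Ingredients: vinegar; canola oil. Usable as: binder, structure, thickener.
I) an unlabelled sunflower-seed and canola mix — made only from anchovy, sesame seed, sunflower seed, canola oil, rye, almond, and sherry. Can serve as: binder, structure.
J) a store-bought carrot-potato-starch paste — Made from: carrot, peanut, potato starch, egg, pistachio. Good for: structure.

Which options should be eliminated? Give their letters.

A, B, D, G, I, J

A: not usable as a structure; has barley, so not gluten-free — no
B: has egg yolk, so not vegan — reject
C: all constraints satisfied — valid
D: has peanut, so not peanut-free — reject
E: every rule checks out — valid
F: every rule checks out — valid
G: has almond, so not tree-nut-free — out
H: vegan, no peanut — keep
I: has rye, so not gluten-free; has anchovy, so not vegan (and 1 more) — out
J: has egg, so not vegan; has peanut, so not peanut-free (and 1 more) — no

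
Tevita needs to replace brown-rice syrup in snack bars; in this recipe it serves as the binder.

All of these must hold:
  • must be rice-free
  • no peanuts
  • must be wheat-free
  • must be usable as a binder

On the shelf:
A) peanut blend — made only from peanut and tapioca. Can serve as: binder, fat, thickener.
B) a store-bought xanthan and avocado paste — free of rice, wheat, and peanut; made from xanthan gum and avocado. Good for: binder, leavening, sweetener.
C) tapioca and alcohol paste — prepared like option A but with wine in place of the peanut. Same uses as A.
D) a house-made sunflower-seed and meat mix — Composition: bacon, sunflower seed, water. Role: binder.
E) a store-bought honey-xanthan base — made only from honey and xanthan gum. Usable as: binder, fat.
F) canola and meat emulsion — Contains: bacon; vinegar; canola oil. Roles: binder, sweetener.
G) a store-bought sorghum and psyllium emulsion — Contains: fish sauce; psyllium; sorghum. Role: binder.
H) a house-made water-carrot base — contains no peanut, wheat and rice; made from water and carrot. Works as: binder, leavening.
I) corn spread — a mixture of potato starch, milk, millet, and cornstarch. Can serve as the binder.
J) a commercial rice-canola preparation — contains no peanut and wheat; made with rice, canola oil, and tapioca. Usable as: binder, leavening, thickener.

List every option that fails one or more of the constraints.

A: has peanut, so not peanut-free — out
B: nothing on the exclusion list — keep
C: works as a binder, no peanut, no wheat — keep
D: only bacon, water and sunflower seed; none excluded — OK
E: works as a binder, no rice, no wheat — valid
F: all constraints satisfied — valid
G: only fish sauce, psyllium and sorghum; none excluded — valid
H: no wheat, no peanut — OK
I: works as a binder, no wheat, no peanut — OK
J: has rice, so not rice-free — out

A, J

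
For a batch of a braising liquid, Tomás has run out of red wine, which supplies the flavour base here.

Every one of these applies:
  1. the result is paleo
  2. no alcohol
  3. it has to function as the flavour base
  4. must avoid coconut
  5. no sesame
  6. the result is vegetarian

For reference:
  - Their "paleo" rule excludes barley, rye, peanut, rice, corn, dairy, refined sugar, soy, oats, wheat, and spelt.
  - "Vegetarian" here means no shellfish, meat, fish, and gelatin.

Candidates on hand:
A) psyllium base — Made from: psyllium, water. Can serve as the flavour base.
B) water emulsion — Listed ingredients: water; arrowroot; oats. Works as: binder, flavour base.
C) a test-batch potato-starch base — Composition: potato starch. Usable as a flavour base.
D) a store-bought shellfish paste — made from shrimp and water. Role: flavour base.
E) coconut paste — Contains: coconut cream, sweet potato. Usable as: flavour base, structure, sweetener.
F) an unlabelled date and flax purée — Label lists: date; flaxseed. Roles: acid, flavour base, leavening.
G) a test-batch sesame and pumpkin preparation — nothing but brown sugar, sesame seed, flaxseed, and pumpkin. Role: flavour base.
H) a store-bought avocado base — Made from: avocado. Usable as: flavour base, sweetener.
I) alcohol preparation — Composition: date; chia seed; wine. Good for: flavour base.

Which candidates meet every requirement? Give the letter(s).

A, C, F, H

A: works as a flavour base, no alcohol, no sesame — valid
B: has oats, so not paleo — no
C: no alcohol, no sesame — keep
D: has shrimp, so not vegetarian — out
E: has coconut cream, so not coconut-free — out
F: all constraints satisfied — keep
G: has brown sugar, so not paleo; has sesame seed, so not sesame-free — reject
H: works as a flavour base, no alcohol, paleo — OK
I: has wine, so not alcohol-free — no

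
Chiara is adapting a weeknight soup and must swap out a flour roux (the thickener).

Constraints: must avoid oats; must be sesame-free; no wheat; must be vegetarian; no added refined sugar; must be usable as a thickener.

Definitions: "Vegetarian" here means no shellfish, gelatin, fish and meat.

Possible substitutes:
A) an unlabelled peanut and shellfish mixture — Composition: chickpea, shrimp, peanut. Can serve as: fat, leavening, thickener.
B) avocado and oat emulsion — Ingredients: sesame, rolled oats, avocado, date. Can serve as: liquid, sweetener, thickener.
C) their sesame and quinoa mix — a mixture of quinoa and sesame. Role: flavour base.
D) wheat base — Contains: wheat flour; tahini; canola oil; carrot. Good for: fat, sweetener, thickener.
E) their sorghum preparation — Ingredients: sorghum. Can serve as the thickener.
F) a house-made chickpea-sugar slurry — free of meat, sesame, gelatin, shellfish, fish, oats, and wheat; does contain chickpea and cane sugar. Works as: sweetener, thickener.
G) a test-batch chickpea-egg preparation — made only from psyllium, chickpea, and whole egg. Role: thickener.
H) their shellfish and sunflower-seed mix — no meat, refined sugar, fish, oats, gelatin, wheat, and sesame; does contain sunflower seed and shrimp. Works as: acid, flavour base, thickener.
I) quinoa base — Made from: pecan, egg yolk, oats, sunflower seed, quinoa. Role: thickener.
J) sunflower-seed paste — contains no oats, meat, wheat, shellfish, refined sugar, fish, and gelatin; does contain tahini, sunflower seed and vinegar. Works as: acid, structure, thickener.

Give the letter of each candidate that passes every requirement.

E, G

A: has shrimp, so not vegetarian — no
B: has rolled oats, so not oat-free; has sesame, so not sesame-free — reject
C: not usable as a thickener; has sesame, so not sesame-free — no
D: has tahini, so not sesame-free; has wheat flour, so not wheat-free — reject
E: all constraints satisfied — keep
F: has cane sugar, so not no-added-sugar — reject
G: only whole egg, chickpea and psyllium; none excluded — OK
H: has shrimp, so not vegetarian — no
I: has oats, so not oat-free — out
J: has tahini, so not sesame-free — out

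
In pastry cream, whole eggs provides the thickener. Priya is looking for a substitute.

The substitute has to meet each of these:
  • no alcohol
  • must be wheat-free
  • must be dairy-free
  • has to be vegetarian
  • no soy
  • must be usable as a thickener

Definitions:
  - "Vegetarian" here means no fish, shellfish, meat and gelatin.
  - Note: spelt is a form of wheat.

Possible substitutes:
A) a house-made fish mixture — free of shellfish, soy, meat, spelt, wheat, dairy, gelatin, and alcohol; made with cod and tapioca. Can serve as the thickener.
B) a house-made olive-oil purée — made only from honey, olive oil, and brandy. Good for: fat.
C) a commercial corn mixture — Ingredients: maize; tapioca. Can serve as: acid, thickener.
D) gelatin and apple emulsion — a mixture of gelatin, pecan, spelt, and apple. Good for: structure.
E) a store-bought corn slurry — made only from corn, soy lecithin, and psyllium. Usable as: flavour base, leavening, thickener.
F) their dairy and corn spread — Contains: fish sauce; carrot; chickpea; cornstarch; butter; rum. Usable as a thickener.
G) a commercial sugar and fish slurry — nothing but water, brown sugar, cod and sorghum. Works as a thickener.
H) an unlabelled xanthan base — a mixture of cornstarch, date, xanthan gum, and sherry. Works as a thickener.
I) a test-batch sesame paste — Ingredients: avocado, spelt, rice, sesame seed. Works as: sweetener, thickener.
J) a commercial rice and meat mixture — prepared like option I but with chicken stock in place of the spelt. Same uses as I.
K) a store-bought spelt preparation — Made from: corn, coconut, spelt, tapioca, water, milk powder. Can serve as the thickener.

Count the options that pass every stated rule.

A: has cod, so not vegetarian — reject
B: not usable as a thickener; has brandy, so not alcohol-free — reject
C: only maize and tapioca; none excluded — keep
D: not usable as a thickener; has gelatin, so not vegetarian (and 1 more) — reject
E: has soy lecithin, so not soy-free — out
F: has fish sauce, so not vegetarian; has rum, so not alcohol-free (and 1 more) — no
G: has cod, so not vegetarian — out
H: has sherry, so not alcohol-free — out
I: has spelt, so not wheat-free — reject
J: has chicken stock, so not vegetarian — reject
K: has spelt, so not wheat-free; has milk powder, so not dairy-free — out

1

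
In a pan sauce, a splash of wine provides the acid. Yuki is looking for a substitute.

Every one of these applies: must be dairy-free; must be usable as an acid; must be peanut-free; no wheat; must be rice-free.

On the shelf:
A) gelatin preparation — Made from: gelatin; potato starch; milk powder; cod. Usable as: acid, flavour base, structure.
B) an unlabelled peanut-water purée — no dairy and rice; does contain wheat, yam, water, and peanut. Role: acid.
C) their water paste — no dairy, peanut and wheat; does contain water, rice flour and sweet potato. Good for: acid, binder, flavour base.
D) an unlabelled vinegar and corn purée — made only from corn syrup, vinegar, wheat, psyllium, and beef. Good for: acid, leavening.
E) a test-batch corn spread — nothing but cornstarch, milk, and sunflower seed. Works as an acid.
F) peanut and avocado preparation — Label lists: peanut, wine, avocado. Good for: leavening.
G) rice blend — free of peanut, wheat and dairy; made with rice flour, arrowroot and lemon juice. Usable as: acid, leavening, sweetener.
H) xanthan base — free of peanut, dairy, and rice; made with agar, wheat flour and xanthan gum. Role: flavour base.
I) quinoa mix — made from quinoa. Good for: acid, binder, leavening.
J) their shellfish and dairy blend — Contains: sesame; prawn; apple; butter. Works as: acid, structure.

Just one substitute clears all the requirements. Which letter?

A: has milk powder, so not dairy-free — out
B: has peanut, so not peanut-free; has wheat, so not wheat-free — no
C: has rice flour, so not rice-free — no
D: has wheat, so not wheat-free — out
E: has milk, so not dairy-free — reject
F: not usable as an acid; has peanut, so not peanut-free — out
G: has rice flour, so not rice-free — reject
H: not usable as an acid; has wheat flour, so not wheat-free — no
I: works as an acid, no dairy, no rice — OK
J: has butter, so not dairy-free — out

I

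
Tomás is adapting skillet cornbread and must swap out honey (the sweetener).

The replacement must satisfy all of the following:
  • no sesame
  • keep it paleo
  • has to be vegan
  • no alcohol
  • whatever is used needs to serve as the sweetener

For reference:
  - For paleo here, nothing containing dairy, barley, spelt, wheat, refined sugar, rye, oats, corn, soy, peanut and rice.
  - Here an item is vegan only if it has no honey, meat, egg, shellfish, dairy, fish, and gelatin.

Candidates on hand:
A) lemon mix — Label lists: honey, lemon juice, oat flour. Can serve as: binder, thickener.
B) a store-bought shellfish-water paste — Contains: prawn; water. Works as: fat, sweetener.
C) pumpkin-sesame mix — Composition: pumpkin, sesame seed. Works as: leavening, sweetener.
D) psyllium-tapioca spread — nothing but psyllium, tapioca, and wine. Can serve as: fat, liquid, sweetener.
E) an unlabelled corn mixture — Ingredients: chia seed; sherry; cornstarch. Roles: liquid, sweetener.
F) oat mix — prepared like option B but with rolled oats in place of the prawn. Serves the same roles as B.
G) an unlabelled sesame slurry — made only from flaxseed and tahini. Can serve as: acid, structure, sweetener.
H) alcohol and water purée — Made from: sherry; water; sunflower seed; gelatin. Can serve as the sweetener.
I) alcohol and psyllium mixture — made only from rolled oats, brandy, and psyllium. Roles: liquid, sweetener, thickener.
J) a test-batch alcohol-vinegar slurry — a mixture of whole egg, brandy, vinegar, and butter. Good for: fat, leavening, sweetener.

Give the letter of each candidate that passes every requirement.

none

A: not usable as a sweetener; has oat flour, so not paleo (and 1 more) — reject
B: has prawn, so not vegan — no
C: has sesame seed, so not sesame-free — reject
D: has wine, so not alcohol-free — reject
E: has cornstarch, so not paleo; has sherry, so not alcohol-free — out
F: has rolled oats, so not paleo — no
G: has tahini, so not sesame-free — no
H: has gelatin, so not vegan; has sherry, so not alcohol-free — reject
I: has rolled oats, so not paleo; has brandy, so not alcohol-free — no
J: has butter, so not paleo; has butter, so not vegan (and 1 more) — out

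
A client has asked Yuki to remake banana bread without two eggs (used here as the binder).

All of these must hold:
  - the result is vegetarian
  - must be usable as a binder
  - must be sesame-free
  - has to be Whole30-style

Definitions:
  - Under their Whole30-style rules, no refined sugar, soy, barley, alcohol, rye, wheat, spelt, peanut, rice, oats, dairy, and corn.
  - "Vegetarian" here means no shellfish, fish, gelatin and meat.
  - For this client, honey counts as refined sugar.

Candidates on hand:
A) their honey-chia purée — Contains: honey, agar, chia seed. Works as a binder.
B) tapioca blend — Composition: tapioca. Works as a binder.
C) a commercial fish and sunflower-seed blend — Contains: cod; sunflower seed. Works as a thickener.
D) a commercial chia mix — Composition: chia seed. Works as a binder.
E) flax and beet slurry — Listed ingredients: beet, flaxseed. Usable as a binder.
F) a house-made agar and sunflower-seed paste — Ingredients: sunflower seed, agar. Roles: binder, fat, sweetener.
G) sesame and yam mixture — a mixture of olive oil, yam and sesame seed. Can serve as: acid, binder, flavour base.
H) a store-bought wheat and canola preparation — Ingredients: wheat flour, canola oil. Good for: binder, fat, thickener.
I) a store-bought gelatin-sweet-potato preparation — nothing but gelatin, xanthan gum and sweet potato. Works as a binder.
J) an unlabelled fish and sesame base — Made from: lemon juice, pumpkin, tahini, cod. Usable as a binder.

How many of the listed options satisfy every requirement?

4

A: has honey, so not Whole30-style — out
B: only tapioca; none excluded — valid
C: not usable as a binder; has cod, so not vegetarian — out
D: Whole30-style, vegetarian — OK
E: nothing on the exclusion list — valid
F: only agar and sunflower seed; none excluded — valid
G: has sesame seed, so not sesame-free — no
H: has wheat flour, so not Whole30-style — no
I: has gelatin, so not vegetarian — out
J: has cod, so not vegetarian; has tahini, so not sesame-free — out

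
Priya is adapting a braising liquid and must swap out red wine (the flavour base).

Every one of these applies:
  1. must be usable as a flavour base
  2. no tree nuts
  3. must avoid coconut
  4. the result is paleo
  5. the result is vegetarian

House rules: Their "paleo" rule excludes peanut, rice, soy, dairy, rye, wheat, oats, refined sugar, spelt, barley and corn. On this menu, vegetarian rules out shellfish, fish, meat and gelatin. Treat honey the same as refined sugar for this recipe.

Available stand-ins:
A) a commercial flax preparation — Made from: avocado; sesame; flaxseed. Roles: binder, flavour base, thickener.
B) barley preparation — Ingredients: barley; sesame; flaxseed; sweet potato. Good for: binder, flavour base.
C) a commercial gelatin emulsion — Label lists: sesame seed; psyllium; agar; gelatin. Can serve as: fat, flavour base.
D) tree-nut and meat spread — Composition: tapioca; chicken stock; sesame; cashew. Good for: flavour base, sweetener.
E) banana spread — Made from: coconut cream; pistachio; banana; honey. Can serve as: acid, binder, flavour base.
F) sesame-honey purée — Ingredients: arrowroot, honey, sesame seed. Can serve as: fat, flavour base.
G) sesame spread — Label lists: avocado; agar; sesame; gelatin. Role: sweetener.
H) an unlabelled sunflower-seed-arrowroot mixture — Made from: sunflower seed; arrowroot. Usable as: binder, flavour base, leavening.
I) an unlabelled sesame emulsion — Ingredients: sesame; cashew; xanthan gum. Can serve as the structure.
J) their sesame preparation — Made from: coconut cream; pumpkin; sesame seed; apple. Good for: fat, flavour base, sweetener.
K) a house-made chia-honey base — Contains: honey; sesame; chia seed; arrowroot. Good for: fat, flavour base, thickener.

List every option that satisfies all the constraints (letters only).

A: only sesame, flaxseed, and avocado; none excluded — valid
B: has barley, so not paleo — no
C: has gelatin, so not vegetarian — reject
D: has chicken stock, so not vegetarian; has cashew, so not tree-nut-free — reject
E: has honey, so not paleo; has pistachio, so not tree-nut-free (and 1 more) — no
F: has honey, so not paleo — no
G: not usable as a flavour base; has gelatin, so not vegetarian — out
H: only arrowroot and sunflower seed; none excluded — OK
I: not usable as a flavour base; has cashew, so not tree-nut-free — reject
J: has coconut cream, so not coconut-free — out
K: has honey, so not paleo — reject

A, H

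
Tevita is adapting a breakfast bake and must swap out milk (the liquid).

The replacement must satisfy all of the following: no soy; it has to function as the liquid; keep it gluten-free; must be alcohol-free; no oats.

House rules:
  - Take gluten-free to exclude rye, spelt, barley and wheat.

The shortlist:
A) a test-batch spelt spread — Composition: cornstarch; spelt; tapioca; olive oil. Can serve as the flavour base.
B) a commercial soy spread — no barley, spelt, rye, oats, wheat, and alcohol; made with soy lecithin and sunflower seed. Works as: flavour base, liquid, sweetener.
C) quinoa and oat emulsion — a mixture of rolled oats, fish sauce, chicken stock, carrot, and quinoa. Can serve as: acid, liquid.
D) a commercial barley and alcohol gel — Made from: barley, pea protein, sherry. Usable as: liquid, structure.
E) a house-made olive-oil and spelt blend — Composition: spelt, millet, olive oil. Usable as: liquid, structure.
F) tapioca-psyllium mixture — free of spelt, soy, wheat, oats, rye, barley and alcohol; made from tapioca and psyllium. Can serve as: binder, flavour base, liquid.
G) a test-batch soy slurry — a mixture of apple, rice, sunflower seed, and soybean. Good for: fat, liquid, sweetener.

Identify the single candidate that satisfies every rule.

F

A: not usable as a liquid; has spelt, so not gluten-free — reject
B: has soy lecithin, so not soy-free — no
C: has rolled oats, so not oat-free — out
D: has barley, so not gluten-free; has sherry, so not alcohol-free — no
E: has spelt, so not gluten-free — no
F: nothing on the exclusion list — OK
G: has soybean, so not soy-free — reject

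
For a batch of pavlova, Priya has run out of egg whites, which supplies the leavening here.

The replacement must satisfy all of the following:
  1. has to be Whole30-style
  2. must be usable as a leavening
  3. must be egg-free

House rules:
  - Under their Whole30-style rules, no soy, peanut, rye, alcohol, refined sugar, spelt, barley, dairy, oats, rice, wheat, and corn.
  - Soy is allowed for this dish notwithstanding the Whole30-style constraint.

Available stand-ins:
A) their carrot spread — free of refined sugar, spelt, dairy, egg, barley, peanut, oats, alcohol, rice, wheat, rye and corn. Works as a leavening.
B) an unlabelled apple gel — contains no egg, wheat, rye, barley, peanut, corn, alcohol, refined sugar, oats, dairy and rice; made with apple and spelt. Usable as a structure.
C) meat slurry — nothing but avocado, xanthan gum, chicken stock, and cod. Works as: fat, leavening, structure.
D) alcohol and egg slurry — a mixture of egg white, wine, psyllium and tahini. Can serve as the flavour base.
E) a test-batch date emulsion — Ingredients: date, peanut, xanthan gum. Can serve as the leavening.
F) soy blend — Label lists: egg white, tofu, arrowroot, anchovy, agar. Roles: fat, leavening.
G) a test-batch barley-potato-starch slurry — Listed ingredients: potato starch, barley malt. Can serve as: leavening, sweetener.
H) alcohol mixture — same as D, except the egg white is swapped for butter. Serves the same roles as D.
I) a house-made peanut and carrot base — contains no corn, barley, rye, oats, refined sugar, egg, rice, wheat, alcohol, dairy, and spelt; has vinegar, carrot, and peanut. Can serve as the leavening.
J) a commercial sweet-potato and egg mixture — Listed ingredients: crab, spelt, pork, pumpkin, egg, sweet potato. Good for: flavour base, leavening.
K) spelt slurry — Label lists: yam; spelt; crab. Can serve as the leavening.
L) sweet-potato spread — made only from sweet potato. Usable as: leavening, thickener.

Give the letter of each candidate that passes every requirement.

A, C, L

A: nothing on the exclusion list — valid
B: not usable as a leavening; has spelt, so not Whole30-style — out
C: works as a leavening, no egg, Whole30-style — OK
D: not usable as a leavening; has wine, so not Whole30-style (and 1 more) — out
E: has peanut, so not Whole30-style — no
F: has egg white, so not egg-free — reject
G: has barley malt, so not Whole30-style — reject
H: not usable as a leavening; has wine, so not Whole30-style — no
I: has peanut, so not Whole30-style — out
J: has spelt, so not Whole30-style; has egg, so not egg-free — reject
K: has spelt, so not Whole30-style — reject
L: every rule checks out — valid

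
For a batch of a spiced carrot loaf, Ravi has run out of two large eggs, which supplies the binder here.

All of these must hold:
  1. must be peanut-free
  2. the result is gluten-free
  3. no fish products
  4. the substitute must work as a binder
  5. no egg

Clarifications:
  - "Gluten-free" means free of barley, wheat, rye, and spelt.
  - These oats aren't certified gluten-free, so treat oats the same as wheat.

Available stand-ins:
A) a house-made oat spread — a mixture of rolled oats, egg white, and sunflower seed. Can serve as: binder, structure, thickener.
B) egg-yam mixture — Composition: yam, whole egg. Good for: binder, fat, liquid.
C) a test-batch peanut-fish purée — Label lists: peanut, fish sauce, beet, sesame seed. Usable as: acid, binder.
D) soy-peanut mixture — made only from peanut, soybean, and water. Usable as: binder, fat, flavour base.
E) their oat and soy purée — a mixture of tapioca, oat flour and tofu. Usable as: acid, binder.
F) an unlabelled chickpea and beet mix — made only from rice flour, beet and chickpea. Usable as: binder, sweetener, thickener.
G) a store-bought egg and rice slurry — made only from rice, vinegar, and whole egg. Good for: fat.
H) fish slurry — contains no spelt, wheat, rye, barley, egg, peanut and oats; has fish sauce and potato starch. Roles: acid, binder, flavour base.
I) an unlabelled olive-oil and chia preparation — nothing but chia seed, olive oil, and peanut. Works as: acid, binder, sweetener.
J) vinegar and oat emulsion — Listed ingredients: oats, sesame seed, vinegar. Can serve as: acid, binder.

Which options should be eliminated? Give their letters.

A: has rolled oats, so not gluten-free; has egg white, so not egg-free — reject
B: has whole egg, so not egg-free — reject
C: has fish sauce, so not fish-free; has peanut, so not peanut-free — no
D: has peanut, so not peanut-free — no
E: has oat flour, so not gluten-free — out
F: every rule checks out — keep
G: not usable as a binder; has whole egg, so not egg-free — no
H: has fish sauce, so not fish-free — out
I: has peanut, so not peanut-free — reject
J: has oats, so not gluten-free — out

A, B, C, D, E, G, H, I, J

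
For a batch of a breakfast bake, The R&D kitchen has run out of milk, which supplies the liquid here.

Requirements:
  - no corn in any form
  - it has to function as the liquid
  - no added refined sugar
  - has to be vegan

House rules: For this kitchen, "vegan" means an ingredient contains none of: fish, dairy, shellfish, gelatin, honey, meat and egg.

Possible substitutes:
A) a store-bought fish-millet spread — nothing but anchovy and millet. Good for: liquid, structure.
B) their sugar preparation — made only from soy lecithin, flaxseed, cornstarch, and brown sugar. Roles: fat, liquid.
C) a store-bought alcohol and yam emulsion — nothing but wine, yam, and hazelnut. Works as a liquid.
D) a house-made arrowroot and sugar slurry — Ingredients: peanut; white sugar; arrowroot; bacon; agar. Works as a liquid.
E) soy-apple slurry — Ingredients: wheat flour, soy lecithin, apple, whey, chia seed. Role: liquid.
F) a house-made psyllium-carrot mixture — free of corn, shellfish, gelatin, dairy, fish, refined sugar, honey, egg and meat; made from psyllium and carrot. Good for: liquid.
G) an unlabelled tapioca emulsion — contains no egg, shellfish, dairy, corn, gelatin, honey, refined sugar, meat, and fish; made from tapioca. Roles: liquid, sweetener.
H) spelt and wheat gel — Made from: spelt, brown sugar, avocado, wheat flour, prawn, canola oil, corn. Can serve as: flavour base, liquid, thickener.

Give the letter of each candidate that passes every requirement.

C, F, G

A: has anchovy, so not vegan — no
B: has cornstarch, so not corn-free; has brown sugar, so not no-added-sugar — no
C: every rule checks out — valid
D: has bacon, so not vegan; has white sugar, so not no-added-sugar — out
E: has whey, so not vegan — reject
F: works as a liquid, no corn, vegan — keep
G: works as a liquid, no corn, vegan — keep
H: has prawn, so not vegan; has corn, so not corn-free (and 1 more) — reject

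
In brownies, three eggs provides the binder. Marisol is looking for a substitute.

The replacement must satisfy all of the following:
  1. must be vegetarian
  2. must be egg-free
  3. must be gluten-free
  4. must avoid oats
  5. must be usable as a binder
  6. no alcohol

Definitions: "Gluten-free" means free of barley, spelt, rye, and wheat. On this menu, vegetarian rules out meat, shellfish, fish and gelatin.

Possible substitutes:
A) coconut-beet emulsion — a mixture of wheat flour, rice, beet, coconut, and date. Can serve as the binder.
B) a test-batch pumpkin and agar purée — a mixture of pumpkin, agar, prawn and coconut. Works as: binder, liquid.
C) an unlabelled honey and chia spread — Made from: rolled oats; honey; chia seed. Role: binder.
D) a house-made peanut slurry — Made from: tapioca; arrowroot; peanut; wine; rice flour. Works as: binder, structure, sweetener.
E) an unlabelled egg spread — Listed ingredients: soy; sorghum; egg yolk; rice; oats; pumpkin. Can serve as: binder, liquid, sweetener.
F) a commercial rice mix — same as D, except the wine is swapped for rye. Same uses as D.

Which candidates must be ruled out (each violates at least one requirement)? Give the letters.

A, B, C, D, E, F

A: has wheat flour, so not gluten-free — no
B: has prawn, so not vegetarian — reject
C: has rolled oats, so not oat-free — reject
D: has wine, so not alcohol-free — no
E: has oats, so not oat-free; has egg yolk, so not egg-free — no
F: has rye, so not gluten-free — no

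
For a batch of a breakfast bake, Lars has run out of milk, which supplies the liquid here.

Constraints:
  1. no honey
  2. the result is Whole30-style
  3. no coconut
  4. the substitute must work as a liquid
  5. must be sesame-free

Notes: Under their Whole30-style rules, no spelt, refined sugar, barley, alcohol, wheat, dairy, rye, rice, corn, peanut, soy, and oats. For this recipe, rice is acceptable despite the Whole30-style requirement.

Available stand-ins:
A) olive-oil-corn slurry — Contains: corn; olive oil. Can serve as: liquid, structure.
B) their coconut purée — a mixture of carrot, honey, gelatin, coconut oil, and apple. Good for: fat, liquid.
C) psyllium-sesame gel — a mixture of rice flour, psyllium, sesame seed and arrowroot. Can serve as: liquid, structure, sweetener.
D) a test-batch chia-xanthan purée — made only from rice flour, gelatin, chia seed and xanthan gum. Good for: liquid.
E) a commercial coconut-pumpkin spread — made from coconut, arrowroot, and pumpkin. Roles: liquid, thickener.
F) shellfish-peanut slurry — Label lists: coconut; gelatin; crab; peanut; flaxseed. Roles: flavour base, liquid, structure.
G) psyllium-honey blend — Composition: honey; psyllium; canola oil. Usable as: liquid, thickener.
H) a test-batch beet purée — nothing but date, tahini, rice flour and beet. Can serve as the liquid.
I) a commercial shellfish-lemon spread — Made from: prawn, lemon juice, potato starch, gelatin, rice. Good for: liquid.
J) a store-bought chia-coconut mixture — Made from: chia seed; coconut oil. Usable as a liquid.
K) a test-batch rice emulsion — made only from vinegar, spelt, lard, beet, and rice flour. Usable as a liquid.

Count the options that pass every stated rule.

A: has corn, so not Whole30-style — reject
B: has honey, so not honey-free; has coconut oil, so not coconut-free — out
C: has sesame seed, so not sesame-free — no
D: rice is permitted under the Whole30-style carve-out; nothing else excluded — valid
E: has coconut, so not coconut-free — reject
F: has peanut, so not Whole30-style; has coconut, so not coconut-free — reject
G: has honey, so not honey-free — no
H: has tahini, so not sesame-free — out
I: rice is permitted under the Whole30-style carve-out; nothing else excluded — OK
J: has coconut oil, so not coconut-free — no
K: has spelt, so not Whole30-style — reject

2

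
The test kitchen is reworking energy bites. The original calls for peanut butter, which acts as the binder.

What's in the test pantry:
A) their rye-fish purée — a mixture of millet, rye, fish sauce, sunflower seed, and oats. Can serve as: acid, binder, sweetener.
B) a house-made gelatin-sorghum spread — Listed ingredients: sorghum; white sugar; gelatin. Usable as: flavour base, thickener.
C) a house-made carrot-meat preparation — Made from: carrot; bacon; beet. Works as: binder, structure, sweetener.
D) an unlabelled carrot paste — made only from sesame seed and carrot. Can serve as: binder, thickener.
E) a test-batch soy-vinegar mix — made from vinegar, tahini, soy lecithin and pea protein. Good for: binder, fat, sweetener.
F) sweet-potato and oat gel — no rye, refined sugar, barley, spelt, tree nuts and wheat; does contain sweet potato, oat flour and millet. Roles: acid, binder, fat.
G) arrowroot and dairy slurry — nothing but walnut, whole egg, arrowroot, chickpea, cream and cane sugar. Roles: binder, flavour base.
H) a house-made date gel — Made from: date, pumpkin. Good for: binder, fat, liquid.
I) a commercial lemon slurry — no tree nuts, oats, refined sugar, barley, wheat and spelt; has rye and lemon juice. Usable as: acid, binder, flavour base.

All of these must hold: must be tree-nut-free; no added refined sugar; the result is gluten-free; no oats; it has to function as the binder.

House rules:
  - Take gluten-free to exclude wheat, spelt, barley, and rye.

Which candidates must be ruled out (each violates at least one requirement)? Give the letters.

A, B, F, G, I

A: has rye, so not gluten-free; has oats, so not oat-free — out
B: not usable as a binder; has white sugar, so not no-added-sugar — no
C: nothing on the exclusion list — keep
D: works as a binder, no refined sugar, no oats — OK
E: works as a binder, no oats, gluten-free — keep
F: has oat flour, so not oat-free — reject
G: has cane sugar, so not no-added-sugar; has walnut, so not tree-nut-free — reject
H: nothing on the exclusion list — OK
I: has rye, so not gluten-free — no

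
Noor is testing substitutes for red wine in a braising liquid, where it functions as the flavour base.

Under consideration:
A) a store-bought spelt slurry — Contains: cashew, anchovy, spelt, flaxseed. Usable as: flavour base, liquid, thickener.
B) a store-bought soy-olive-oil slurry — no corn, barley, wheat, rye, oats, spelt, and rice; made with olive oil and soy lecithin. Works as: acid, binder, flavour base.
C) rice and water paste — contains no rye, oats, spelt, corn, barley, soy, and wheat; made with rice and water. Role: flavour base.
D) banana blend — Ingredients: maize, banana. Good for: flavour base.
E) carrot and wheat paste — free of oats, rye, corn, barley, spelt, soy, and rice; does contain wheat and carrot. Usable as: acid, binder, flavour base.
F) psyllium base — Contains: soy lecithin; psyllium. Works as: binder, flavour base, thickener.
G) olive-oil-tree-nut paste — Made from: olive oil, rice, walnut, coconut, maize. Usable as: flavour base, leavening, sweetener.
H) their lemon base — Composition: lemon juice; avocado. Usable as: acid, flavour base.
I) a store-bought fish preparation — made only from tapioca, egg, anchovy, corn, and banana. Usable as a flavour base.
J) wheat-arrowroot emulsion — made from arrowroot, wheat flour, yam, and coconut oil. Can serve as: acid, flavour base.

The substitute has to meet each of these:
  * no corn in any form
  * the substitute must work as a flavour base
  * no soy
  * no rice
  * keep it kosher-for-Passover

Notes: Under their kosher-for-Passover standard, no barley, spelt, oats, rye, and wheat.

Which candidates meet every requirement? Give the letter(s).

A: has spelt, so not kosher-for-Passover — no
B: has soy lecithin, so not soy-free — no
C: has rice, so not rice-free — reject
D: has maize, so not corn-free — out
E: has wheat, so not kosher-for-Passover — out
F: has soy lecithin, so not soy-free — reject
G: has rice, so not rice-free; has maize, so not corn-free — reject
H: works as a flavour base, kosher-for-Passover, no corn — OK
I: has corn, so not corn-free — no
J: has wheat flour, so not kosher-for-Passover — reject

H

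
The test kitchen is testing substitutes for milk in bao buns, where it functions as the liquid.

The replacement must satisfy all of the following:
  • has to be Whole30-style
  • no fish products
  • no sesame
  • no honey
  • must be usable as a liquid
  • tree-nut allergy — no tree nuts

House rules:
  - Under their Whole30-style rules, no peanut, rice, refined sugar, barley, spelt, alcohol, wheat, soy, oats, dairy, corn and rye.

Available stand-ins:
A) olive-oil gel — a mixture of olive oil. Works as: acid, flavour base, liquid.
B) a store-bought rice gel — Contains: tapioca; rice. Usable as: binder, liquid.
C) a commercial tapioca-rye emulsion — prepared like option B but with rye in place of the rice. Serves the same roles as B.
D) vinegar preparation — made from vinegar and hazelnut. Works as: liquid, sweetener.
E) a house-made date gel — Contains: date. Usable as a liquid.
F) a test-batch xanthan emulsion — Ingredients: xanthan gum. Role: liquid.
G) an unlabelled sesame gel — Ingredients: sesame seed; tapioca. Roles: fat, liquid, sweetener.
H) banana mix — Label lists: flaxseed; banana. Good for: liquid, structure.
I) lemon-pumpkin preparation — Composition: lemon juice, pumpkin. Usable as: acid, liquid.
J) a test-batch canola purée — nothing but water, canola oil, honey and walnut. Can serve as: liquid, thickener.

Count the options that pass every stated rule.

A: Whole30-style, no honey — keep
B: has rice, so not Whole30-style — reject
C: has rye, so not Whole30-style — reject
D: has hazelnut, so not tree-nut-free — no
E: no tree nuts, no fish — keep
F: only xanthan gum; none excluded — keep
G: has sesame seed, so not sesame-free — no
H: nothing on the exclusion list — valid
I: only lemon juice and pumpkin; none excluded — keep
J: has walnut, so not tree-nut-free; has honey, so not honey-free — reject

5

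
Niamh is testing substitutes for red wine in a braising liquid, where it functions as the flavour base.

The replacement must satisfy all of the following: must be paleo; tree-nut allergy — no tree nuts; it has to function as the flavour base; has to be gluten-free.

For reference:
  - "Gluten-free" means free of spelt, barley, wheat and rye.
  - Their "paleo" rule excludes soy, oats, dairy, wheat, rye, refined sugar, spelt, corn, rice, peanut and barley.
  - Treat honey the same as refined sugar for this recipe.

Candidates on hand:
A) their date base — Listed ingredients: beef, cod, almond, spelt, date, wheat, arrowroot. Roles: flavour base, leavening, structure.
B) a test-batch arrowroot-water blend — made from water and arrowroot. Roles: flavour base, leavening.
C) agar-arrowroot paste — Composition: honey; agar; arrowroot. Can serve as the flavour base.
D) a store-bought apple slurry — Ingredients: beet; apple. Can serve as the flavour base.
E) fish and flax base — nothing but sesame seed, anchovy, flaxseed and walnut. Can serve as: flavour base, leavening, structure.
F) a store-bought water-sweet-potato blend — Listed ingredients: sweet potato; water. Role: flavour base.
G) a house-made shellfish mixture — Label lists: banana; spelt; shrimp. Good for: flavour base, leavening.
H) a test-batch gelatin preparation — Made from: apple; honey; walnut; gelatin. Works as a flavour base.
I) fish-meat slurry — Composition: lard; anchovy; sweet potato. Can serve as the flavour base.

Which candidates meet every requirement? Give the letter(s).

A: has spelt, so not gluten-free; has spelt, so not paleo (and 1 more) — reject
B: works as a flavour base, gluten-free, paleo — valid
C: has honey, so not paleo — out
D: gluten-free, no tree nuts — keep
E: has walnut, so not tree-nut-free — reject
F: only water and sweet potato; none excluded — valid
G: has spelt, so not gluten-free; has spelt, so not paleo — reject
H: has honey, so not paleo; has walnut, so not tree-nut-free — out
I: nothing on the exclusion list — keep

B, D, F, I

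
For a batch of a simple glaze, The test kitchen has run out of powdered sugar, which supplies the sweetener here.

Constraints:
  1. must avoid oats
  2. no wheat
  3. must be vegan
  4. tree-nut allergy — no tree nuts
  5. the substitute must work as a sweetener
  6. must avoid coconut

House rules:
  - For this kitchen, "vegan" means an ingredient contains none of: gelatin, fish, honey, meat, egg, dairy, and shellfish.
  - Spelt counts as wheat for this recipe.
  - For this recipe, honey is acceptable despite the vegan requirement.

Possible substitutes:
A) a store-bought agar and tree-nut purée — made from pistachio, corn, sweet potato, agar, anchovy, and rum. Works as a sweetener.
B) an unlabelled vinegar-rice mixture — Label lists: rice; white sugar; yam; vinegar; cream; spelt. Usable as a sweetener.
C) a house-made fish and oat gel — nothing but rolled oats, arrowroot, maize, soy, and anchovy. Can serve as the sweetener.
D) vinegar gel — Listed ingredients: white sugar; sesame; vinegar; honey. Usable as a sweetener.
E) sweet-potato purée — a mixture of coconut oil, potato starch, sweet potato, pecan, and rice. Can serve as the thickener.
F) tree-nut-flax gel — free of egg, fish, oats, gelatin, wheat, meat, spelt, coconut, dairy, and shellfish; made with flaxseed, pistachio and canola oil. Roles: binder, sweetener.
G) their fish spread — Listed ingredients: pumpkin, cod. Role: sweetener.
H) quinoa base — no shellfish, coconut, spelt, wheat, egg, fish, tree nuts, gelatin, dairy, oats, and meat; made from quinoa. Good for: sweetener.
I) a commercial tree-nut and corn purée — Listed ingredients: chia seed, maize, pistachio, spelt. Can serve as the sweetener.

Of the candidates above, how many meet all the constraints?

A: has anchovy, so not vegan; has pistachio, so not tree-nut-free — out
B: has cream, so not vegan; has spelt, so not wheat-free — out
C: has anchovy, so not vegan; has rolled oats, so not oat-free — no
D: honey is permitted under the vegan carve-out; nothing else excluded — keep
E: not usable as a sweetener; has coconut oil, so not coconut-free (and 1 more) — no
F: has pistachio, so not tree-nut-free — reject
G: has cod, so not vegan — no
H: no oats, vegan — OK
I: has spelt, so not wheat-free; has pistachio, so not tree-nut-free — reject

2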